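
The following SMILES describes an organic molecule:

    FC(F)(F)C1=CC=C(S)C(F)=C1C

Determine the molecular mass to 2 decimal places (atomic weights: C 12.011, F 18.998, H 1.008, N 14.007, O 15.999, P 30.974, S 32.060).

First, the molecular formula is C8H6F4S (counting implicit H from valence).
  C: 8 × 12.011 = 96.088
  F: 4 × 18.998 = 75.992
  H: 6 × 1.008 = 6.048
  S: 1 × 32.060 = 32.060
Sum: 8×12.011 + 4×18.998 + 6×1.008 + 1×32.060 = 210.188 → 210.19 g/mol.

210.19 g/mol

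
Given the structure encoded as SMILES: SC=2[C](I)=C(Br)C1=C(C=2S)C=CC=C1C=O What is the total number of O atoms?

Scan the SMILES for O atoms (remember two-letter symbols like Cl and Br are single atoms).
Oxygen count: 1.

1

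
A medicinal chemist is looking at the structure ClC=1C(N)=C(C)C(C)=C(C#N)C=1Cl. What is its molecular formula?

Walk through each heavy atom and fill implicit hydrogens from standard valence (C 4, N 3, O 2, S 2, halogen 1):
  atom 1: Cl (halogen, monovalent) → 0 H
  atom 2: C, bond orders sum to 4 (valence 4) → 0 H
  atom 3: C, bond orders sum to 4 (valence 4) → 0 H
  atom 4: N, bond orders sum to 1 (valence 3) → 2 H
  atom 5: C, bond orders sum to 4 (valence 4) → 0 H
  atom 6: C, bond orders sum to 1 (valence 4) → 3 H
  atom 7: C, bond orders sum to 4 (valence 4) → 0 H
  atom 8: C, bond orders sum to 1 (valence 4) → 3 H
  atom 9: C, bond orders sum to 4 (valence 4) → 0 H
  atom 10: C, bond orders sum to 4 (valence 4) → 0 H
  atom 11: N, bond orders sum to 3 (valence 3) → 0 H
  atom 12: C, bond orders sum to 4 (valence 4) → 0 H
  atom 13: Cl (halogen, monovalent) → 0 H
Totals → C:9, H:8, Cl:2, N:2.

C9H8Cl2N2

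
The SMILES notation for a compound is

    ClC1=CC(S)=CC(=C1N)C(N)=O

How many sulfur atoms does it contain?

Scan the SMILES for S atoms (remember two-letter symbols like Cl and Br are single atoms).
Sulfur count: 1.

1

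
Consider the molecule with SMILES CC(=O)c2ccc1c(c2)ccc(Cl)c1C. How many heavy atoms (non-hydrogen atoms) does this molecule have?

15

Every atom symbol written in the SMILES (organic subset) is one heavy atom; implicit H are not written.
Heavy atoms by element → C:13, Cl:1, O:1.
Total: 15.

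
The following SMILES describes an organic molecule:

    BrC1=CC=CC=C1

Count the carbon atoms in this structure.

6

Count every carbon token in the SMILES (each C, including those in ring-closure positions and inside branches).
Carbon count: 6.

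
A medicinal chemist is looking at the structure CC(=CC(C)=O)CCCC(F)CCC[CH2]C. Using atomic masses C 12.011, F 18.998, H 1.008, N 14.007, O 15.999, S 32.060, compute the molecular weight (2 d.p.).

First, the molecular formula is C14H25FO (counting implicit H from valence).
  C: 14 × 12.011 = 168.154
  F: 1 × 18.998 = 18.998
  H: 25 × 1.008 = 25.200
  O: 1 × 15.999 = 15.999
Sum: 14×12.011 + 1×18.998 + 25×1.008 + 1×15.999 = 228.351 → 228.35 g/mol.

228.35 g/mol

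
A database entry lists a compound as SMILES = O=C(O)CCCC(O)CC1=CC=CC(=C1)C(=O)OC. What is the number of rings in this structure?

In SMILES, each pair of matching ring-closure digits denotes one ring-closing bond; the number of such bonds equals the number of independent rings.
Ring-closure bonds here: 1.

1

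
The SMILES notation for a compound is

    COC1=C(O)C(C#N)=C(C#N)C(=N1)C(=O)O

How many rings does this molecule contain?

In SMILES, each pair of matching ring-closure digits denotes one ring-closing bond; the number of such bonds equals the number of independent rings.
Ring-closure bonds here: 1.

1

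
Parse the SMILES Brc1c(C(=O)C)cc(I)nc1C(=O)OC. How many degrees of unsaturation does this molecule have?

Molecular formula: C9H7BrINO3.
DoU = (2C + 2 + N − H − X) / 2, where X is the halogen count and O/S are ignored.
    = (2·9 + 2 + 1 − 7 − 2) / 2 = 12 / 2 = 6.

6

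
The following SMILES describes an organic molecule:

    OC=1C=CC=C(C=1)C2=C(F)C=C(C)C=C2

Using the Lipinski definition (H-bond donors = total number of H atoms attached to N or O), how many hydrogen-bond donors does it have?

Donors: find every N or O and count the H atoms it carries.
  atom 1 (O): bond orders sum to 1 → 1 H
Lipinski HBD = 1.

1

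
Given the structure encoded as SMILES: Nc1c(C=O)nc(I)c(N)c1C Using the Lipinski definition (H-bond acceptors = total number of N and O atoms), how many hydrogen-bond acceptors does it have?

4

N atoms: 3; O atoms: 1.
Lipinski HBA = 3 + 1 = 4.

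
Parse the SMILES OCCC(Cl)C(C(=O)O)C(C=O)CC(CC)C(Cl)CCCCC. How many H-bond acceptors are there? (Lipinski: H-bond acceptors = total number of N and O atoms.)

4

N atoms: 0; O atoms: 4.
Lipinski HBA = 0 + 4 = 4.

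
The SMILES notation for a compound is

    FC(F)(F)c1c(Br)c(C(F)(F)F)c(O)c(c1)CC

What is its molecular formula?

C10H7BrF6O

Walk through each heavy atom and fill implicit hydrogens from standard valence (C 4, N 3, O 2, S 2, halogen 1); for lowercase aromatic atoms, an aromatic c carries 1 H when it has two neighbours and 0 H with three, and aromatic n carries 0 H:
  atom 1: F (halogen, monovalent) → 0 H
  atom 2: C, bond orders sum to 4 (valence 4) → 0 H
  atom 3: F (halogen, monovalent) → 0 H
  atom 4: F (halogen, monovalent) → 0 H
  atom 5: aromatic c, 3 neighbours → 0 H
  atom 6: aromatic c, 3 neighbours → 0 H
  atom 7: Br (halogen, monovalent) → 0 H
  atom 8: aromatic c, 3 neighbours → 0 H
  atom 9: C, bond orders sum to 4 (valence 4) → 0 H
  atom 10: F (halogen, monovalent) → 0 H
  atom 11: F (halogen, monovalent) → 0 H
  atom 12: F (halogen, monovalent) → 0 H
  atom 13: aromatic c, 3 neighbours → 0 H
  atom 14: O, bond orders sum to 1 (valence 2) → 1 H
  atom 15: aromatic c, 3 neighbours → 0 H
  atom 16: aromatic c, 2 neighbours → 1 H
  atom 17: C, bond orders sum to 2 (valence 4) → 2 H
  atom 18: C, bond orders sum to 1 (valence 4) → 3 H
Totals → C:10, H:7, Br:1, F:6, O:1.
In Hill order: C10H7BrF6O.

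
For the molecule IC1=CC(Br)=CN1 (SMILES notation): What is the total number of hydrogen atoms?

Walk through each heavy atom and fill implicit hydrogens from standard valence (C 4, N 3, O 2, S 2, halogen 1):
  atom 1: I (halogen, monovalent) → 0 H
  atom 2: C, bond orders sum to 4 (valence 4) → 0 H
  atom 3: C, bond orders sum to 3 (valence 4) → 1 H
  atom 4: C, bond orders sum to 4 (valence 4) → 0 H
  atom 5: Br (halogen, monovalent) → 0 H
  atom 6: C, bond orders sum to 3 (valence 4) → 1 H
  atom 7: N, bond orders sum to 2 (valence 3) → 1 H
Total hydrogens: 3.

3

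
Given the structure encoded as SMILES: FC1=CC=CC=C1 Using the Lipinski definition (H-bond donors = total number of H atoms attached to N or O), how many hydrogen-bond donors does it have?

Donors: find every N or O and count the H atoms it carries.
  (no N or O atoms present)
Lipinski HBD = 0.

0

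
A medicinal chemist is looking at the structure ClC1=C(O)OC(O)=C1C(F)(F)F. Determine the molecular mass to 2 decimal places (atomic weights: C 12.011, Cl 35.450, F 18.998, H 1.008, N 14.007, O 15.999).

First, the molecular formula is C5H2ClF3O3 (counting implicit H from valence).
  C: 5 × 12.011 = 60.055
  Cl: 1 × 35.450 = 35.450
  F: 3 × 18.998 = 56.994
  H: 2 × 1.008 = 2.016
  O: 3 × 15.999 = 47.997
Sum: 5×12.011 + 1×35.450 + 3×18.998 + 2×1.008 + 3×15.999 = 202.512 → 202.51 g/mol.

202.51 g/mol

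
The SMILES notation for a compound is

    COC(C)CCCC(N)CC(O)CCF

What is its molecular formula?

C11H24FNO2

Walk through each heavy atom and fill implicit hydrogens from standard valence (C 4, N 3, O 2, S 2, halogen 1):
  atom 1: C, bond orders sum to 1 (valence 4) → 3 H
  atom 2: O, bond orders sum to 2 (valence 2) → 0 H
  atom 3: C, bond orders sum to 3 (valence 4) → 1 H
  atom 4: C, bond orders sum to 1 (valence 4) → 3 H
  atom 5: C, bond orders sum to 2 (valence 4) → 2 H
  atom 6: C, bond orders sum to 2 (valence 4) → 2 H
  atom 7: C, bond orders sum to 2 (valence 4) → 2 H
  atom 8: C, bond orders sum to 3 (valence 4) → 1 H
  atom 9: N, bond orders sum to 1 (valence 3) → 2 H
  atom 10: C, bond orders sum to 2 (valence 4) → 2 H
  atom 11: C, bond orders sum to 3 (valence 4) → 1 H
  atom 12: O, bond orders sum to 1 (valence 2) → 1 H
  atom 13: C, bond orders sum to 2 (valence 4) → 2 H
  atom 14: C, bond orders sum to 2 (valence 4) → 2 H
  atom 15: F (halogen, monovalent) → 0 H
Totals → C:11, H:24, F:1, N:1, O:2.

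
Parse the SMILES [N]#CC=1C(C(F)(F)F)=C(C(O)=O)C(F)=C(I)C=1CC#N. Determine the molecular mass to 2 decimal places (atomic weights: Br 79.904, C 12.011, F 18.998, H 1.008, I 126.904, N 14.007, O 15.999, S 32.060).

First, the molecular formula is C11H3F4IN2O2 (counting implicit H from valence).
  C: 11 × 12.011 = 132.121
  F: 4 × 18.998 = 75.992
  H: 3 × 1.008 = 3.024
  I: 1 × 126.904 = 126.904
  N: 2 × 14.007 = 28.014
  O: 2 × 15.999 = 31.998
Sum: 11×12.011 + 4×18.998 + 3×1.008 + 1×126.904 + 2×14.007 + 2×15.999 = 398.053 → 398.05 g/mol.

398.05 g/mol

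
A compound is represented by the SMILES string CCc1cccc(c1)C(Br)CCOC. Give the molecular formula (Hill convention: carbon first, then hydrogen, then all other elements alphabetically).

Walk through each heavy atom and fill implicit hydrogens from standard valence (C 4, N 3, O 2, S 2, halogen 1); for lowercase aromatic atoms, an aromatic c carries 1 H when it has two neighbours and 0 H with three, and aromatic n carries 0 H:
  atom 1: C, bond orders sum to 1 (valence 4) → 3 H
  atom 2: C, bond orders sum to 2 (valence 4) → 2 H
  atom 3: aromatic c, 3 neighbours → 0 H
  atom 4: aromatic c, 2 neighbours → 1 H
  atom 5: aromatic c, 2 neighbours → 1 H
  atom 6: aromatic c, 2 neighbours → 1 H
  atom 7: aromatic c, 3 neighbours → 0 H
  atom 8: aromatic c, 2 neighbours → 1 H
  atom 9: C, bond orders sum to 3 (valence 4) → 1 H
  atom 10: Br (halogen, monovalent) → 0 H
  atom 11: C, bond orders sum to 2 (valence 4) → 2 H
  atom 12: C, bond orders sum to 2 (valence 4) → 2 H
  atom 13: O, bond orders sum to 2 (valence 2) → 0 H
  atom 14: C, bond orders sum to 1 (valence 4) → 3 H
Totals → C:12, H:17, Br:1, O:1.
In Hill order: C12H17BrO.

C12H17BrO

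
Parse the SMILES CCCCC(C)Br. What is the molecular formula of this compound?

Walk through each heavy atom and fill implicit hydrogens from standard valence (C 4, N 3, O 2, S 2, halogen 1):
  atom 1: C, bond orders sum to 1 (valence 4) → 3 H
  atom 2: C, bond orders sum to 2 (valence 4) → 2 H
  atom 3: C, bond orders sum to 2 (valence 4) → 2 H
  atom 4: C, bond orders sum to 2 (valence 4) → 2 H
  atom 5: C, bond orders sum to 3 (valence 4) → 1 H
  atom 6: C, bond orders sum to 1 (valence 4) → 3 H
  atom 7: Br (halogen, monovalent) → 0 H
Totals → C:6, H:13, Br:1.
In Hill order: C6H13Br.

C6H13Br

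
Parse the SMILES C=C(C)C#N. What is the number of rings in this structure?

In SMILES, each pair of matching ring-closure digits denotes one ring-closing bond; the number of such bonds equals the number of independent rings.
Ring-closure bonds here: 0.

0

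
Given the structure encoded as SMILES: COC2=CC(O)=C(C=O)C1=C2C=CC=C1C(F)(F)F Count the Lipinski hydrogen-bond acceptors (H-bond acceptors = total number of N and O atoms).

3

N atoms: 0; O atoms: 3.
Lipinski HBA = 0 + 3 = 3.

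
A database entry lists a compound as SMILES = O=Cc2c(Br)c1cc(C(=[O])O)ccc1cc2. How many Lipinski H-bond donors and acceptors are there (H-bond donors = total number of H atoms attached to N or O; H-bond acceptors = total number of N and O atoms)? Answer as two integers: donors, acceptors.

1, 3

Donors: find every N or O and count the H atoms it carries.
  atom 1 (O): bond orders sum to 2 → 0 H
  atom 10 (O): bond orders sum to 2 → 0 H
  atom 11 (O): bond orders sum to 1 → 1 H
Lipinski HBD = 1.
Acceptors: N atoms = 0, O atoms = 3 → HBA = 3.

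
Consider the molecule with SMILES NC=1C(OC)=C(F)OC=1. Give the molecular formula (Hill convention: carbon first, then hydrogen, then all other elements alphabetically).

C5H6FNO2

Walk through each heavy atom and fill implicit hydrogens from standard valence (C 4, N 3, O 2, S 2, halogen 1):
  atom 1: N, bond orders sum to 1 (valence 3) → 2 H
  atom 2: C, bond orders sum to 4 (valence 4) → 0 H
  atom 3: C, bond orders sum to 4 (valence 4) → 0 H
  atom 4: O, bond orders sum to 2 (valence 2) → 0 H
  atom 5: C, bond orders sum to 1 (valence 4) → 3 H
  atom 6: C, bond orders sum to 4 (valence 4) → 0 H
  atom 7: F (halogen, monovalent) → 0 H
  atom 8: O, bond orders sum to 2 (valence 2) → 0 H
  atom 9: C, bond orders sum to 3 (valence 4) → 1 H
Totals → C:5, H:6, F:1, N:1, O:2.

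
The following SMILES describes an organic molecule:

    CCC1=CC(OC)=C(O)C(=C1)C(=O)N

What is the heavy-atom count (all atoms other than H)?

Every atom symbol written in the SMILES (organic subset) is one heavy atom; implicit H are not written.
Heavy atoms by element → C:10, N:1, O:3.
Total: 14.

14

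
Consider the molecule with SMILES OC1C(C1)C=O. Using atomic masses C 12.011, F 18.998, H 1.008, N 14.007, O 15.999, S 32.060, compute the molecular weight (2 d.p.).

86.09 g/mol

First, the molecular formula is C4H6O2 (counting implicit H from valence).
  C: 4 × 12.011 = 48.044
  H: 6 × 1.008 = 6.048
  O: 2 × 15.999 = 31.998
Sum: 4×12.011 + 6×1.008 + 2×15.999 = 86.090 → 86.09 g/mol.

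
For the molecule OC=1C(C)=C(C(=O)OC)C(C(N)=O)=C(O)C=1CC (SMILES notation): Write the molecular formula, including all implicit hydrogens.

C12H15NO5

Walk through each heavy atom and fill implicit hydrogens from standard valence (C 4, N 3, O 2, S 2, halogen 1):
  atom 1: O, bond orders sum to 1 (valence 2) → 1 H
  atom 2: C, bond orders sum to 4 (valence 4) → 0 H
  atom 3: C, bond orders sum to 4 (valence 4) → 0 H
  atom 4: C, bond orders sum to 1 (valence 4) → 3 H
  atom 5: C, bond orders sum to 4 (valence 4) → 0 H
  atom 6: C, bond orders sum to 4 (valence 4) → 0 H
  atom 7: O, bond orders sum to 2 (valence 2) → 0 H
  atom 8: O, bond orders sum to 2 (valence 2) → 0 H
  atom 9: C, bond orders sum to 1 (valence 4) → 3 H
  atom 10: C, bond orders sum to 4 (valence 4) → 0 H
  atom 11: C, bond orders sum to 4 (valence 4) → 0 H
  atom 12: N, bond orders sum to 1 (valence 3) → 2 H
  atom 13: O, bond orders sum to 2 (valence 2) → 0 H
  atom 14: C, bond orders sum to 4 (valence 4) → 0 H
  atom 15: O, bond orders sum to 1 (valence 2) → 1 H
  atom 16: C, bond orders sum to 4 (valence 4) → 0 H
  atom 17: C, bond orders sum to 2 (valence 4) → 2 H
  atom 18: C, bond orders sum to 1 (valence 4) → 3 H
Totals → C:12, H:15, N:1, O:5.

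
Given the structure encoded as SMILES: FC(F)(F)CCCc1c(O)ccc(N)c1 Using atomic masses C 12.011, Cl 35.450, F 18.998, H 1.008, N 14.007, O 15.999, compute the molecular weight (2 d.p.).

First, the molecular formula is C10H12F3NO (counting implicit H from valence).
  C: 10 × 12.011 = 120.110
  F: 3 × 18.998 = 56.994
  H: 12 × 1.008 = 12.096
  N: 1 × 14.007 = 14.007
  O: 1 × 15.999 = 15.999
Sum: 10×12.011 + 3×18.998 + 12×1.008 + 1×14.007 + 1×15.999 = 219.206 → 219.21 g/mol.

219.21 g/mol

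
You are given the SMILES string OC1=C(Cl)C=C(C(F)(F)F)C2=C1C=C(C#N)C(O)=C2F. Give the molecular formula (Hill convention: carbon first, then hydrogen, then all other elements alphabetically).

Walk through each heavy atom and fill implicit hydrogens from standard valence (C 4, N 3, O 2, S 2, halogen 1):
  atom 1: O, bond orders sum to 1 (valence 2) → 1 H
  atom 2: C, bond orders sum to 4 (valence 4) → 0 H
  atom 3: C, bond orders sum to 4 (valence 4) → 0 H
  atom 4: Cl (halogen, monovalent) → 0 H
  atom 5: C, bond orders sum to 3 (valence 4) → 1 H
  atom 6: C, bond orders sum to 4 (valence 4) → 0 H
  atom 7: C, bond orders sum to 4 (valence 4) → 0 H
  atom 8: F (halogen, monovalent) → 0 H
  atom 9: F (halogen, monovalent) → 0 H
  atom 10: F (halogen, monovalent) → 0 H
  atom 11: C, bond orders sum to 4 (valence 4) → 0 H
  atom 12: C, bond orders sum to 4 (valence 4) → 0 H
  atom 13: C, bond orders sum to 3 (valence 4) → 1 H
  atom 14: C, bond orders sum to 4 (valence 4) → 0 H
  atom 15: C, bond orders sum to 4 (valence 4) → 0 H
  atom 16: N, bond orders sum to 3 (valence 3) → 0 H
  atom 17: C, bond orders sum to 4 (valence 4) → 0 H
  atom 18: O, bond orders sum to 1 (valence 2) → 1 H
  atom 19: C, bond orders sum to 4 (valence 4) → 0 H
  atom 20: F (halogen, monovalent) → 0 H
Totals → C:12, H:4, Cl:1, F:4, N:1, O:2.
In Hill order: C12H4ClF4NO2.

C12H4ClF4NO2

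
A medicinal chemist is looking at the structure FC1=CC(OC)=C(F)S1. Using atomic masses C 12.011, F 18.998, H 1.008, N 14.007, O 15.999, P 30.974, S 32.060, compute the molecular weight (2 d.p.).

150.14 g/mol

First, the molecular formula is C5H4F2OS (counting implicit H from valence).
  C: 5 × 12.011 = 60.055
  F: 2 × 18.998 = 37.996
  H: 4 × 1.008 = 4.032
  O: 1 × 15.999 = 15.999
  S: 1 × 32.060 = 32.060
Sum: 5×12.011 + 2×18.998 + 4×1.008 + 1×15.999 + 1×32.060 = 150.142 → 150.14 g/mol.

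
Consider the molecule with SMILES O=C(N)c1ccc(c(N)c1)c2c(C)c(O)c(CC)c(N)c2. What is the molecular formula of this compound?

Walk through each heavy atom and fill implicit hydrogens from standard valence (C 4, N 3, O 2, S 2, halogen 1); for lowercase aromatic atoms, an aromatic c carries 1 H when it has two neighbours and 0 H with three, and aromatic n carries 0 H:
  atom 1: O, bond orders sum to 2 (valence 2) → 0 H
  atom 2: C, bond orders sum to 4 (valence 4) → 0 H
  atom 3: N, bond orders sum to 1 (valence 3) → 2 H
  atom 4: aromatic c, 3 neighbours → 0 H
  atom 5: aromatic c, 2 neighbours → 1 H
  atom 6: aromatic c, 2 neighbours → 1 H
  atom 7: aromatic c, 3 neighbours → 0 H
  atom 8: aromatic c, 3 neighbours → 0 H
  atom 9: N, bond orders sum to 1 (valence 3) → 2 H
  atom 10: aromatic c, 2 neighbours → 1 H
  atom 11: aromatic c, 3 neighbours → 0 H
  atom 12: aromatic c, 3 neighbours → 0 H
  atom 13: C, bond orders sum to 1 (valence 4) → 3 H
  atom 14: aromatic c, 3 neighbours → 0 H
  atom 15: O, bond orders sum to 1 (valence 2) → 1 H
  atom 16: aromatic c, 3 neighbours → 0 H
  atom 17: C, bond orders sum to 2 (valence 4) → 2 H
  atom 18: C, bond orders sum to 1 (valence 4) → 3 H
  atom 19: aromatic c, 3 neighbours → 0 H
  atom 20: N, bond orders sum to 1 (valence 3) → 2 H
  atom 21: aromatic c, 2 neighbours → 1 H
Totals → C:16, H:19, N:3, O:2.
In Hill order: C16H19N3O2.

C16H19N3O2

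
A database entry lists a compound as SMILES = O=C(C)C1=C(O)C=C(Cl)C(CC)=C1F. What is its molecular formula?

Walk through each heavy atom and fill implicit hydrogens from standard valence (C 4, N 3, O 2, S 2, halogen 1):
  atom 1: O, bond orders sum to 2 (valence 2) → 0 H
  atom 2: C, bond orders sum to 4 (valence 4) → 0 H
  atom 3: C, bond orders sum to 1 (valence 4) → 3 H
  atom 4: C, bond orders sum to 4 (valence 4) → 0 H
  atom 5: C, bond orders sum to 4 (valence 4) → 0 H
  atom 6: O, bond orders sum to 1 (valence 2) → 1 H
  atom 7: C, bond orders sum to 3 (valence 4) → 1 H
  atom 8: C, bond orders sum to 4 (valence 4) → 0 H
  atom 9: Cl (halogen, monovalent) → 0 H
  atom 10: C, bond orders sum to 4 (valence 4) → 0 H
  atom 11: C, bond orders sum to 2 (valence 4) → 2 H
  atom 12: C, bond orders sum to 1 (valence 4) → 3 H
  atom 13: C, bond orders sum to 4 (valence 4) → 0 H
  atom 14: F (halogen, monovalent) → 0 H
Totals → C:10, H:10, Cl:1, F:1, O:2.
In Hill order: C10H10ClFO2.

C10H10ClFO2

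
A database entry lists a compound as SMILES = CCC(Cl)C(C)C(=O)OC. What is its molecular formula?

Walk through each heavy atom and fill implicit hydrogens from standard valence (C 4, N 3, O 2, S 2, halogen 1):
  atom 1: C, bond orders sum to 1 (valence 4) → 3 H
  atom 2: C, bond orders sum to 2 (valence 4) → 2 H
  atom 3: C, bond orders sum to 3 (valence 4) → 1 H
  atom 4: Cl (halogen, monovalent) → 0 H
  atom 5: C, bond orders sum to 3 (valence 4) → 1 H
  atom 6: C, bond orders sum to 1 (valence 4) → 3 H
  atom 7: C, bond orders sum to 4 (valence 4) → 0 H
  atom 8: O, bond orders sum to 2 (valence 2) → 0 H
  atom 9: O, bond orders sum to 2 (valence 2) → 0 H
  atom 10: C, bond orders sum to 1 (valence 4) → 3 H
Totals → C:7, H:13, Cl:1, O:2.
In Hill order: C7H13ClO2.

C7H13ClO2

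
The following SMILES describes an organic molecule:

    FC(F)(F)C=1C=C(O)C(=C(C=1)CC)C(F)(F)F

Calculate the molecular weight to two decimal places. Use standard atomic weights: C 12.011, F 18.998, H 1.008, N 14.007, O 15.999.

258.16 g/mol

First, the molecular formula is C10H8F6O (counting implicit H from valence).
  C: 10 × 12.011 = 120.110
  F: 6 × 18.998 = 113.988
  H: 8 × 1.008 = 8.064
  O: 1 × 15.999 = 15.999
Sum: 10×12.011 + 6×18.998 + 8×1.008 + 1×15.999 = 258.161 → 258.16 g/mol.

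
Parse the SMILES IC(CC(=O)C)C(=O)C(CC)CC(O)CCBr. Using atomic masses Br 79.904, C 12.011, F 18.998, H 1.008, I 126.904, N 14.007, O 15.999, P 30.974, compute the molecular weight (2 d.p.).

First, the molecular formula is C12H20BrIO3 (counting implicit H from valence).
  Br: 1 × 79.904 = 79.904
  C: 12 × 12.011 = 144.132
  H: 20 × 1.008 = 20.160
  I: 1 × 126.904 = 126.904
  O: 3 × 15.999 = 47.997
Sum: 1×79.904 + 12×12.011 + 20×1.008 + 1×126.904 + 3×15.999 = 419.097 → 419.10 g/mol.

419.10 g/mol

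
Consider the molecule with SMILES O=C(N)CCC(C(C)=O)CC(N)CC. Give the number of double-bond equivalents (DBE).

2

Degree of unsaturation = (number of rings) + (number of π bonds).
Ring closures in the SMILES: 0.
π bonds: 2 double bonds (each 1 DoU) → 2 DoU from unsaturation.
Total DoU = 0 + 2 = 2.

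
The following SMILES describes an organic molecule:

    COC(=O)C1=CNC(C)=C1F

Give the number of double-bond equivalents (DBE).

Molecular formula: C7H8FNO2.
DoU = (2C + 2 + N − H − X) / 2, where X is the halogen count and O/S are ignored.
    = (2·7 + 2 + 1 − 8 − 1) / 2 = 8 / 2 = 4.

4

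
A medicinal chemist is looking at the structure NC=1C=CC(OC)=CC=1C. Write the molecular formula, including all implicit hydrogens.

Walk through each heavy atom and fill implicit hydrogens from standard valence (C 4, N 3, O 2, S 2, halogen 1):
  atom 1: N, bond orders sum to 1 (valence 3) → 2 H
  atom 2: C, bond orders sum to 4 (valence 4) → 0 H
  atom 3: C, bond orders sum to 3 (valence 4) → 1 H
  atom 4: C, bond orders sum to 3 (valence 4) → 1 H
  atom 5: C, bond orders sum to 4 (valence 4) → 0 H
  atom 6: O, bond orders sum to 2 (valence 2) → 0 H
  atom 7: C, bond orders sum to 1 (valence 4) → 3 H
  atom 8: C, bond orders sum to 3 (valence 4) → 1 H
  atom 9: C, bond orders sum to 4 (valence 4) → 0 H
  atom 10: C, bond orders sum to 1 (valence 4) → 3 H
Totals → C:8, H:11, N:1, O:1.

C8H11NO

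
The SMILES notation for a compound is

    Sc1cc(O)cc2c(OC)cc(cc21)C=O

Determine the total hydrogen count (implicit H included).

10

Walk through each heavy atom and fill implicit hydrogens from standard valence (C 4, N 3, O 2, S 2, halogen 1); for lowercase aromatic atoms, an aromatic c carries 1 H when it has two neighbours and 0 H with three, and aromatic n carries 0 H:
  atom 1: S, bond orders sum to 1 (valence 2) → 1 H
  atom 2: aromatic c, 3 neighbours → 0 H
  atom 3: aromatic c, 2 neighbours → 1 H
  atom 4: aromatic c, 3 neighbours → 0 H
  atom 5: O, bond orders sum to 1 (valence 2) → 1 H
  atom 6: aromatic c, 2 neighbours → 1 H
  atom 7: aromatic c, 3 neighbours → 0 H
  atom 8: aromatic c, 3 neighbours → 0 H
  atom 9: O, bond orders sum to 2 (valence 2) → 0 H
  atom 10: C, bond orders sum to 1 (valence 4) → 3 H
  atom 11: aromatic c, 2 neighbours → 1 H
  atom 12: aromatic c, 3 neighbours → 0 H
  atom 13: aromatic c, 2 neighbours → 1 H
  atom 14: aromatic c, 3 neighbours → 0 H
  atom 15: C, bond orders sum to 3 (valence 4) → 1 H
  atom 16: O, bond orders sum to 2 (valence 2) → 0 H
Total hydrogens: 10.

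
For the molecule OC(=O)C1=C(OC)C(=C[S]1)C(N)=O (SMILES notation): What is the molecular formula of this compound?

C7H7NO4S

Walk through each heavy atom and fill implicit hydrogens from standard valence (C 4, N 3, O 2, S 2, halogen 1):
  atom 1: O, bond orders sum to 1 (valence 2) → 1 H
  atom 2: C, bond orders sum to 4 (valence 4) → 0 H
  atom 3: O, bond orders sum to 2 (valence 2) → 0 H
  atom 4: C, bond orders sum to 4 (valence 4) → 0 H
  atom 5: C, bond orders sum to 4 (valence 4) → 0 H
  atom 6: O, bond orders sum to 2 (valence 2) → 0 H
  atom 7: C, bond orders sum to 1 (valence 4) → 3 H
  atom 8: C, bond orders sum to 4 (valence 4) → 0 H
  atom 9: C, bond orders sum to 3 (valence 4) → 1 H
  atom 10: S with explicit H count 0
  atom 11: C, bond orders sum to 4 (valence 4) → 0 H
  atom 12: N, bond orders sum to 1 (valence 3) → 2 H
  atom 13: O, bond orders sum to 2 (valence 2) → 0 H
Totals → C:7, H:7, N:1, O:4, S:1.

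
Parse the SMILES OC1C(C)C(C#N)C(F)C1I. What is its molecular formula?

Walk through each heavy atom and fill implicit hydrogens from standard valence (C 4, N 3, O 2, S 2, halogen 1):
  atom 1: O, bond orders sum to 1 (valence 2) → 1 H
  atom 2: C, bond orders sum to 3 (valence 4) → 1 H
  atom 3: C, bond orders sum to 3 (valence 4) → 1 H
  atom 4: C, bond orders sum to 1 (valence 4) → 3 H
  atom 5: C, bond orders sum to 3 (valence 4) → 1 H
  atom 6: C, bond orders sum to 4 (valence 4) → 0 H
  atom 7: N, bond orders sum to 3 (valence 3) → 0 H
  atom 8: C, bond orders sum to 3 (valence 4) → 1 H
  atom 9: F (halogen, monovalent) → 0 H
  atom 10: C, bond orders sum to 3 (valence 4) → 1 H
  atom 11: I (halogen, monovalent) → 0 H
Totals → C:7, H:9, F:1, I:1, N:1, O:1.

C7H9FINO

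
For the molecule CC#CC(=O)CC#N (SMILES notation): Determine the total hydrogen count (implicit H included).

Walk through each heavy atom and fill implicit hydrogens from standard valence (C 4, N 3, O 2, S 2, halogen 1):
  atom 1: C, bond orders sum to 1 (valence 4) → 3 H
  atom 2: C, bond orders sum to 4 (valence 4) → 0 H
  atom 3: C, bond orders sum to 4 (valence 4) → 0 H
  atom 4: C, bond orders sum to 4 (valence 4) → 0 H
  atom 5: O, bond orders sum to 2 (valence 2) → 0 H
  atom 6: C, bond orders sum to 2 (valence 4) → 2 H
  atom 7: C, bond orders sum to 4 (valence 4) → 0 H
  atom 8: N, bond orders sum to 3 (valence 3) → 0 H
Total hydrogens: 5.

5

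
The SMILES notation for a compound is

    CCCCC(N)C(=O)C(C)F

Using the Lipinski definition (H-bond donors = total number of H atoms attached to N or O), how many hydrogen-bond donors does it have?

2

Donors: find every N or O and count the H atoms it carries.
  atom 6 (N): bond orders sum to 1 → 2 H
  atom 8 (O): bond orders sum to 2 → 0 H
Lipinski HBD = 2.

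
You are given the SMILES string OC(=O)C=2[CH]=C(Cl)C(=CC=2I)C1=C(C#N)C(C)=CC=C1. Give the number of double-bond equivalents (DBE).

Degree of unsaturation = (number of rings) + (number of π bonds).
Ring closures in the SMILES: 2.
π bonds: 7 double bonds (each 1 DoU), 1 triple bond (each 2 DoU) → 9 DoU from unsaturation.
Total DoU = 2 + 9 = 11.

11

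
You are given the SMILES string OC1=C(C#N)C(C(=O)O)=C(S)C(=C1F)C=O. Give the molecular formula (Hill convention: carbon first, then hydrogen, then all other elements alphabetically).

Walk through each heavy atom and fill implicit hydrogens from standard valence (C 4, N 3, O 2, S 2, halogen 1):
  atom 1: O, bond orders sum to 1 (valence 2) → 1 H
  atom 2: C, bond orders sum to 4 (valence 4) → 0 H
  atom 3: C, bond orders sum to 4 (valence 4) → 0 H
  atom 4: C, bond orders sum to 4 (valence 4) → 0 H
  atom 5: N, bond orders sum to 3 (valence 3) → 0 H
  atom 6: C, bond orders sum to 4 (valence 4) → 0 H
  atom 7: C, bond orders sum to 4 (valence 4) → 0 H
  atom 8: O, bond orders sum to 2 (valence 2) → 0 H
  atom 9: O, bond orders sum to 1 (valence 2) → 1 H
  atom 10: C, bond orders sum to 4 (valence 4) → 0 H
  atom 11: S, bond orders sum to 1 (valence 2) → 1 H
  atom 12: C, bond orders sum to 4 (valence 4) → 0 H
  atom 13: C, bond orders sum to 4 (valence 4) → 0 H
  atom 14: F (halogen, monovalent) → 0 H
  atom 15: C, bond orders sum to 3 (valence 4) → 1 H
  atom 16: O, bond orders sum to 2 (valence 2) → 0 H
Totals → C:9, H:4, F:1, N:1, O:4, S:1.
In Hill order: C9H4FNO4S.

C9H4FNO4S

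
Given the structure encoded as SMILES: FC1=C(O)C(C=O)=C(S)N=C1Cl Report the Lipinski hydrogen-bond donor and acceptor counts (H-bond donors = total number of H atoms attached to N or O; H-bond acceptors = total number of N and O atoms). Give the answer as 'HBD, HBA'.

Donors: find every N or O and count the H atoms it carries.
  atom 4 (O): bond orders sum to 1 → 1 H
  atom 7 (O): bond orders sum to 2 → 0 H
  atom 10 (N): bond orders sum to 3 → 0 H
Lipinski HBD = 1.
Acceptors: N atoms = 1, O atoms = 2 → HBA = 3.

1, 3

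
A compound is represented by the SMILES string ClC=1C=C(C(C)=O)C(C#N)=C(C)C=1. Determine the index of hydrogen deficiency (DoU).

7

Degree of unsaturation = (number of rings) + (number of π bonds).
Ring closures in the SMILES: 1.
π bonds: 4 double bonds (each 1 DoU), 1 triple bond (each 2 DoU) → 6 DoU from unsaturation.
Total DoU = 1 + 6 = 7.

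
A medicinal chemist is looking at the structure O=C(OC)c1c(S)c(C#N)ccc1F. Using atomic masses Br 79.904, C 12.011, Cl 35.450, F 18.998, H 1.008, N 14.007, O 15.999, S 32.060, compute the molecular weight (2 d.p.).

211.21 g/mol

First, the molecular formula is C9H6FNO2S (counting implicit H from valence).
  C: 9 × 12.011 = 108.099
  F: 1 × 18.998 = 18.998
  H: 6 × 1.008 = 6.048
  N: 1 × 14.007 = 14.007
  O: 2 × 15.999 = 31.998
  S: 1 × 32.060 = 32.060
Sum: 9×12.011 + 1×18.998 + 6×1.008 + 1×14.007 + 2×15.999 + 1×32.060 = 211.210 → 211.21 g/mol.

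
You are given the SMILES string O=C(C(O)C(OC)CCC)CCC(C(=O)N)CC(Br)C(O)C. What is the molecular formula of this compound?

C15H28BrNO5

Walk through each heavy atom and fill implicit hydrogens from standard valence (C 4, N 3, O 2, S 2, halogen 1):
  atom 1: O, bond orders sum to 2 (valence 2) → 0 H
  atom 2: C, bond orders sum to 4 (valence 4) → 0 H
  atom 3: C, bond orders sum to 3 (valence 4) → 1 H
  atom 4: O, bond orders sum to 1 (valence 2) → 1 H
  atom 5: C, bond orders sum to 3 (valence 4) → 1 H
  atom 6: O, bond orders sum to 2 (valence 2) → 0 H
  atom 7: C, bond orders sum to 1 (valence 4) → 3 H
  atom 8: C, bond orders sum to 2 (valence 4) → 2 H
  atom 9: C, bond orders sum to 2 (valence 4) → 2 H
  atom 10: C, bond orders sum to 1 (valence 4) → 3 H
  atom 11: C, bond orders sum to 2 (valence 4) → 2 H
  atom 12: C, bond orders sum to 2 (valence 4) → 2 H
  atom 13: C, bond orders sum to 3 (valence 4) → 1 H
  atom 14: C, bond orders sum to 4 (valence 4) → 0 H
  atom 15: O, bond orders sum to 2 (valence 2) → 0 H
  atom 16: N, bond orders sum to 1 (valence 3) → 2 H
  atom 17: C, bond orders sum to 2 (valence 4) → 2 H
  atom 18: C, bond orders sum to 3 (valence 4) → 1 H
  atom 19: Br (halogen, monovalent) → 0 H
  atom 20: C, bond orders sum to 3 (valence 4) → 1 H
  atom 21: O, bond orders sum to 1 (valence 2) → 1 H
  atom 22: C, bond orders sum to 1 (valence 4) → 3 H
Totals → C:15, H:28, Br:1, N:1, O:5.
In Hill order: C15H28BrNO5.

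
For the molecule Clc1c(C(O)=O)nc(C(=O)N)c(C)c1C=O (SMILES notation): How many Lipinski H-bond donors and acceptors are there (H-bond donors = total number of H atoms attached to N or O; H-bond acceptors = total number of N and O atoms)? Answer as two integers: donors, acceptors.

3, 6

Donors: find every N or O and count the H atoms it carries.
  atom 5 (O): bond orders sum to 1 → 1 H
  atom 6 (O): bond orders sum to 2 → 0 H
  atom 7 (N): bond orders sum to 3 → 0 H
  atom 10 (O): bond orders sum to 2 → 0 H
  atom 11 (N): bond orders sum to 1 → 2 H
  atom 16 (O): bond orders sum to 2 → 0 H
Lipinski HBD = 3.
Acceptors: N atoms = 2, O atoms = 4 → HBA = 6.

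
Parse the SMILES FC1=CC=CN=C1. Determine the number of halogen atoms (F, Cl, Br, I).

1

Halogen atoms appear at heavy-atom position 1 (1×F).
Halogen count: 1.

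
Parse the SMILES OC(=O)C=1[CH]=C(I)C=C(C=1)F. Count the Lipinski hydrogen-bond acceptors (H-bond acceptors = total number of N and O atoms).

N atoms: 0; O atoms: 2.
Lipinski HBA = 0 + 2 = 2.

2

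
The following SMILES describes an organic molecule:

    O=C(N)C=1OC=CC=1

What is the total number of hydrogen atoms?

5

Walk through each heavy atom and fill implicit hydrogens from standard valence (C 4, N 3, O 2, S 2, halogen 1):
  atom 1: O, bond orders sum to 2 (valence 2) → 0 H
  atom 2: C, bond orders sum to 4 (valence 4) → 0 H
  atom 3: N, bond orders sum to 1 (valence 3) → 2 H
  atom 4: C, bond orders sum to 4 (valence 4) → 0 H
  atom 5: O, bond orders sum to 2 (valence 2) → 0 H
  atom 6: C, bond orders sum to 3 (valence 4) → 1 H
  atom 7: C, bond orders sum to 3 (valence 4) → 1 H
  atom 8: C, bond orders sum to 3 (valence 4) → 1 H
Total hydrogens: 5.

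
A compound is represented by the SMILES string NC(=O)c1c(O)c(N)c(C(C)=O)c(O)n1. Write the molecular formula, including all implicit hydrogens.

C8H9N3O4

Walk through each heavy atom and fill implicit hydrogens from standard valence (C 4, N 3, O 2, S 2, halogen 1); for lowercase aromatic atoms, an aromatic c carries 1 H when it has two neighbours and 0 H with three, and aromatic n carries 0 H:
  atom 1: N, bond orders sum to 1 (valence 3) → 2 H
  atom 2: C, bond orders sum to 4 (valence 4) → 0 H
  atom 3: O, bond orders sum to 2 (valence 2) → 0 H
  atom 4: aromatic c, 3 neighbours → 0 H
  atom 5: aromatic c, 3 neighbours → 0 H
  atom 6: O, bond orders sum to 1 (valence 2) → 1 H
  atom 7: aromatic c, 3 neighbours → 0 H
  atom 8: N, bond orders sum to 1 (valence 3) → 2 H
  atom 9: aromatic c, 3 neighbours → 0 H
  atom 10: C, bond orders sum to 4 (valence 4) → 0 H
  atom 11: C, bond orders sum to 1 (valence 4) → 3 H
  atom 12: O, bond orders sum to 2 (valence 2) → 0 H
  atom 13: aromatic c, 3 neighbours → 0 H
  atom 14: O, bond orders sum to 1 (valence 2) → 1 H
  atom 15: aromatic n, 2 neighbours → 0 H
Totals → C:8, H:9, N:3, O:4.
In Hill order: C8H9N3O4.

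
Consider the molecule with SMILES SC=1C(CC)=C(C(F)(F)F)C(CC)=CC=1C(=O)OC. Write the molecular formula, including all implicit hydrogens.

C13H15F3O2S

Walk through each heavy atom and fill implicit hydrogens from standard valence (C 4, N 3, O 2, S 2, halogen 1):
  atom 1: S, bond orders sum to 1 (valence 2) → 1 H
  atom 2: C, bond orders sum to 4 (valence 4) → 0 H
  atom 3: C, bond orders sum to 4 (valence 4) → 0 H
  atom 4: C, bond orders sum to 2 (valence 4) → 2 H
  atom 5: C, bond orders sum to 1 (valence 4) → 3 H
  atom 6: C, bond orders sum to 4 (valence 4) → 0 H
  atom 7: C, bond orders sum to 4 (valence 4) → 0 H
  atom 8: F (halogen, monovalent) → 0 H
  atom 9: F (halogen, monovalent) → 0 H
  atom 10: F (halogen, monovalent) → 0 H
  atom 11: C, bond orders sum to 4 (valence 4) → 0 H
  atom 12: C, bond orders sum to 2 (valence 4) → 2 H
  atom 13: C, bond orders sum to 1 (valence 4) → 3 H
  atom 14: C, bond orders sum to 3 (valence 4) → 1 H
  atom 15: C, bond orders sum to 4 (valence 4) → 0 H
  atom 16: C, bond orders sum to 4 (valence 4) → 0 H
  atom 17: O, bond orders sum to 2 (valence 2) → 0 H
  atom 18: O, bond orders sum to 2 (valence 2) → 0 H
  atom 19: C, bond orders sum to 1 (valence 4) → 3 H
Totals → C:13, H:15, F:3, O:2, S:1.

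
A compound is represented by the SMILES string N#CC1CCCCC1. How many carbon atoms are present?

7

Count every carbon token in the SMILES (each C, including those in ring-closure positions and inside branches).
Carbon count: 7.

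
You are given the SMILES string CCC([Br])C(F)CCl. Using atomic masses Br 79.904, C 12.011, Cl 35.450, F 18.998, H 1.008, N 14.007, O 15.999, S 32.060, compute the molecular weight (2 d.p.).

203.48 g/mol

First, the molecular formula is C5H9BrClF (counting implicit H from valence).
  Br: 1 × 79.904 = 79.904
  C: 5 × 12.011 = 60.055
  Cl: 1 × 35.450 = 35.450
  F: 1 × 18.998 = 18.998
  H: 9 × 1.008 = 9.072
Sum: 1×79.904 + 5×12.011 + 1×35.450 + 1×18.998 + 9×1.008 = 203.479 → 203.48 g/mol.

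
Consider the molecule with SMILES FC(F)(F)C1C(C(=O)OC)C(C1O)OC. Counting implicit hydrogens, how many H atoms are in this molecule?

11

Walk through each heavy atom and fill implicit hydrogens from standard valence (C 4, N 3, O 2, S 2, halogen 1):
  atom 1: F (halogen, monovalent) → 0 H
  atom 2: C, bond orders sum to 4 (valence 4) → 0 H
  atom 3: F (halogen, monovalent) → 0 H
  atom 4: F (halogen, monovalent) → 0 H
  atom 5: C, bond orders sum to 3 (valence 4) → 1 H
  atom 6: C, bond orders sum to 3 (valence 4) → 1 H
  atom 7: C, bond orders sum to 4 (valence 4) → 0 H
  atom 8: O, bond orders sum to 2 (valence 2) → 0 H
  atom 9: O, bond orders sum to 2 (valence 2) → 0 H
  atom 10: C, bond orders sum to 1 (valence 4) → 3 H
  atom 11: C, bond orders sum to 3 (valence 4) → 1 H
  atom 12: C, bond orders sum to 3 (valence 4) → 1 H
  atom 13: O, bond orders sum to 1 (valence 2) → 1 H
  atom 14: O, bond orders sum to 2 (valence 2) → 0 H
  atom 15: C, bond orders sum to 1 (valence 4) → 3 H
Total hydrogens: 11.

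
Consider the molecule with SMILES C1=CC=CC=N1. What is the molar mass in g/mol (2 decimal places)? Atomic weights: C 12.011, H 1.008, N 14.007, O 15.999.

79.10 g/mol

First, the molecular formula is C5H5N (counting implicit H from valence).
  C: 5 × 12.011 = 60.055
  H: 5 × 1.008 = 5.040
  N: 1 × 14.007 = 14.007
Sum: 5×12.011 + 5×1.008 + 1×14.007 = 79.102 → 79.10 g/mol.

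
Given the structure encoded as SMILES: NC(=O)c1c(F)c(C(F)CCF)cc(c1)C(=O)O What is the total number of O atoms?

Scan the SMILES for O atoms (remember two-letter symbols like Cl and Br are single atoms).
Oxygen count: 3.

3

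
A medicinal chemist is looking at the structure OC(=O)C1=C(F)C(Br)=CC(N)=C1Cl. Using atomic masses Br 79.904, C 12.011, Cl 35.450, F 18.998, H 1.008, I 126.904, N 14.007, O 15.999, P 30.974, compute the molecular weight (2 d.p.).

First, the molecular formula is C7H4BrClFNO2 (counting implicit H from valence).
  Br: 1 × 79.904 = 79.904
  C: 7 × 12.011 = 84.077
  Cl: 1 × 35.450 = 35.450
  F: 1 × 18.998 = 18.998
  H: 4 × 1.008 = 4.032
  N: 1 × 14.007 = 14.007
  O: 2 × 15.999 = 31.998
Sum: 1×79.904 + 7×12.011 + 1×35.450 + 1×18.998 + 4×1.008 + 1×14.007 + 2×15.999 = 268.466 → 268.47 g/mol.

268.47 g/mol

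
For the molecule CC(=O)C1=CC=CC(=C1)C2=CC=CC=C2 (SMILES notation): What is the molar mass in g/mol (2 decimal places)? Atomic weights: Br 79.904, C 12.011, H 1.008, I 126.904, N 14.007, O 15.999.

First, the molecular formula is C14H12O (counting implicit H from valence).
  C: 14 × 12.011 = 168.154
  H: 12 × 1.008 = 12.096
  O: 1 × 15.999 = 15.999
Sum: 14×12.011 + 12×1.008 + 1×15.999 = 196.249 → 196.25 g/mol.

196.25 g/mol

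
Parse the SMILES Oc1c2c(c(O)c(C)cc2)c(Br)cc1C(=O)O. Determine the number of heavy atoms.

Every atom symbol written in the SMILES (organic subset) is one heavy atom; implicit H are not written.
Heavy atoms by element → Br:1, C:12, O:4.
Total: 17.

17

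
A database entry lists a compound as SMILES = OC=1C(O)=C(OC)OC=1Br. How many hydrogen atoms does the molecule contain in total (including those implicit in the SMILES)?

Walk through each heavy atom and fill implicit hydrogens from standard valence (C 4, N 3, O 2, S 2, halogen 1):
  atom 1: O, bond orders sum to 1 (valence 2) → 1 H
  atom 2: C, bond orders sum to 4 (valence 4) → 0 H
  atom 3: C, bond orders sum to 4 (valence 4) → 0 H
  atom 4: O, bond orders sum to 1 (valence 2) → 1 H
  atom 5: C, bond orders sum to 4 (valence 4) → 0 H
  atom 6: O, bond orders sum to 2 (valence 2) → 0 H
  atom 7: C, bond orders sum to 1 (valence 4) → 3 H
  atom 8: O, bond orders sum to 2 (valence 2) → 0 H
  atom 9: C, bond orders sum to 4 (valence 4) → 0 H
  atom 10: Br (halogen, monovalent) → 0 H
Total hydrogens: 5.

5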